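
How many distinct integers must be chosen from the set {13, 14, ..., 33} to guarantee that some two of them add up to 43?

A set avoiding the sum 43 can contain at most one of each pair {x, 43−x}, plus the 3 elements whose complement lies outside the range.
The integers 22, …, 33 (12 of them) are such a set: any two sum to at least 22+23 = 45 > 43.
Any 13th integer completes one of the 9 pairs, so 13 choices force a sum of 43.

13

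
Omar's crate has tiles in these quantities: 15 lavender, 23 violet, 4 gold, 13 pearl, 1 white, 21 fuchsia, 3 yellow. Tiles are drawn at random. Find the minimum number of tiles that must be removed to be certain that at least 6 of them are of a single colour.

An adversary could hand out at most 5 tiles per colour (gold, white, yellow run out sooner): 5 + 5 + 4 + 5 + 1 + 5 + 3 = 28 tiles and still no colour has 6.
One more tile lands in a colour already at 5, so 29 draws are enough and 28 are not.

29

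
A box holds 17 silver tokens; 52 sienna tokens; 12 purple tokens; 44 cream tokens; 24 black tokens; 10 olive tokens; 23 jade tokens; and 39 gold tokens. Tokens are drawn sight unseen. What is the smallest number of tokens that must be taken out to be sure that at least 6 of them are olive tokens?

In the worst case for collecting olive tokens, every non-olive token comes out first.
There are 17 + 52 + 12 + 44 + 24 + 23 + 39 = 211 non-olive tokens altogether.
After those, each further token must be olive, so 211 + 6 = 217 draws guarantee 6 olive tokens.

217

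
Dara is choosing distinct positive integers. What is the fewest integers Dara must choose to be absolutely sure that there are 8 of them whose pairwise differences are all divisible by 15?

106

Integers whose pairwise differences are multiples of 15 are exactly those sharing a remainder mod 15. The 15 residue classes mod 15 are the pigeonholes.
With 105 integers one could put 7 in each residue class and have no class reach 8.
The 106th integer pushes some class to 8, so 15·7 + 1 = 106.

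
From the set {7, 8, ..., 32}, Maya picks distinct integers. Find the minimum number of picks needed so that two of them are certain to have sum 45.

17

Group the elements by complementary pair {x, 45−x}: {13,32}, {14,31}, {15,30}, …, giving 10 two-element pairs and 6 integers whose partner 45−x falls outside [7,32].
Treating each of those 16 groups as a pigeonhole, one can pick one integer per group — 16 integers — with no two summing to 45.
The 17th integer lands in an occupied pair, forcing a sum of 45.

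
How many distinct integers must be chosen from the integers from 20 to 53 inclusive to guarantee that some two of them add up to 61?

A set avoiding the sum 61 can contain at most one of each pair {x, 61−x}, plus the 12 elements whose complement lies outside the range.
The integers 31, …, 53 (23 of them) are such a set: any two sum to at least 31+32 = 63 > 61.
Any 24th integer completes one of the 11 pairs, so 24 choices force a sum of 61.

24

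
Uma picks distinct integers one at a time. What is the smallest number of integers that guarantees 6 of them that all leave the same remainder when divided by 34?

171

Pigeonhole: the 34 residue classes mod 34 are the pigeonholes.
With 170 integers one could put 5 in each residue class and have no class reach 6.
The 171st integer pushes some class to 6, so 34·5 + 1 = 171.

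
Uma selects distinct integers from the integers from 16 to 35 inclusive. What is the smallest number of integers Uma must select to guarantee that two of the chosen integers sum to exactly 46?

14

A set avoiding the sum 46 can contain at most one of each pair {x, 46−x}, plus the 6 elements whose complement lies outside the range or equal to its own complement.
The integers 23, …, 35 (13 of them) are such a set: any two sum to at least 23+24 = 47 > 46.
Any 14th integer completes one of the 7 pairs, so 14 choices force a sum of 46.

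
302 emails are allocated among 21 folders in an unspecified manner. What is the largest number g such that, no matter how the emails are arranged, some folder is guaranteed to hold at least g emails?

By pigeonhole, the 21 folders are the holes and the 302 emails are the pigeons.
If every folder held at most 14 emails, the total would be at most 21 × 14 = 294, which is less than 302.
So some folder holds at least ⌈302/21⌉ = 15 emails.

15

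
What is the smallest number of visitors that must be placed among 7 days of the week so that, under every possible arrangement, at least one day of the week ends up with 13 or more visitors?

With 84 visitors one could put exactly 12 in each of the 7 days of the week, and no day of the week would reach 13.
One more visitor must land in a day of the week that already has 12, giving it 13.
So 7 × 12 + 1 = 85 visitors are required.

85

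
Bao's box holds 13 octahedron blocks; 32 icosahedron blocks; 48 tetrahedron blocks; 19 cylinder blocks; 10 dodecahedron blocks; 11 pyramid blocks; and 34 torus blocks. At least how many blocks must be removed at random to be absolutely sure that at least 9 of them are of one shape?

57

Pigeonhole: put each drawn block into a box by shape. The largest draw with every box below 9 takes min(count, 8) from each shape.
Σ min(cᵢ, 8) = 8 + 8 + 8 + 8 + 8 + 8 + 8 = 56.
Draw number 56 + 1 = 57 must push one box to 9.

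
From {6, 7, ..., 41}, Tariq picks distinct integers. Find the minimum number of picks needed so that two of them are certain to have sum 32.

A set avoiding the sum 32 can contain at most one of each pair {x, 32−x}, plus the 16 elements whose complement lies outside the range or equal to its own complement.
The integers 16, …, 41 (26 of them) are such a set: any two sum to at least 16+17 = 33 > 32.
By pigeonhole, any 27th integer completes one of the 10 pairs, so 27 choices force a sum of 32.

27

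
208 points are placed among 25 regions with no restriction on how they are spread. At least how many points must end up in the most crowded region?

9

The 25 regions are the holes and the 208 points are the pigeons.
If every region held at most 8 points, the total would be at most 25 × 8 = 200, which is less than 208.
So some region holds at least ⌈208/25⌉ = 9 points.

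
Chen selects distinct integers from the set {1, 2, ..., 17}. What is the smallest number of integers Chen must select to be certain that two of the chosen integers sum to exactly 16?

11

A set avoiding the sum 16 can contain at most one of each pair {x, 16−x}, plus the 3 elements whose complement lies outside the range or equal to its own complement.
The integers 8, …, 17 (10 of them) are such a set: any two sum to at least 8+9 = 17 > 16.
Any 11th integer completes one of the 7 pairs, so 11 choices force a sum of 16.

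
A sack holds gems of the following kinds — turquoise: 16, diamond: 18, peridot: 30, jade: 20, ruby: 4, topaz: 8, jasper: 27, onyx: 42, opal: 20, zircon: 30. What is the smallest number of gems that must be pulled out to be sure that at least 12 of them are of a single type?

101

An adversary could hand out at most 11 gems per type (ruby, topaz run out sooner): 11 + 11 + 11 + 11 + 4 + 8 + 11 + 11 + 11 + 11 = 100 gems and still no type has 12.
One more gem lands in a type already at 11, so 101 draws are enough and 100 are not.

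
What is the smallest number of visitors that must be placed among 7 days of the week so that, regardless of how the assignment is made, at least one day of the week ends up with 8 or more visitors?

50

With 49 visitors one could put exactly 7 in each of the 7 days of the week, and no day of the week would reach 8.
By pigeonhole, one more visitor must land in a day of the week that already has 7, giving it 8.
So 7 × 7 + 1 = 50 visitors are required.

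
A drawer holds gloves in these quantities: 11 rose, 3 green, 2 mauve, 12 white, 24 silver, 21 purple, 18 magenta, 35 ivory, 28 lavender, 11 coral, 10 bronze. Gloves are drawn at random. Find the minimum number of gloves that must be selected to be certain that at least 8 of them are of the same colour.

An adversary could hand out at most 7 gloves per colour (green, mauve run out sooner): 7 + 3 + 2 + 7 + 7 + 7 + 7 + 7 + 7 + 7 + 7 = 68 gloves and still no colour has 8.
One more glove lands in a colour already at 7, so 69 draws are enough and 68 are not.

69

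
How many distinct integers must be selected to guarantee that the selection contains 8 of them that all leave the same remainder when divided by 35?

The 35 residue classes mod 35 are the pigeonholes.
With 245 integers one could put 7 in each residue class and have no class reach 8.
The 246th integer pushes some class to 8, so 35·7 + 1 = 246.

246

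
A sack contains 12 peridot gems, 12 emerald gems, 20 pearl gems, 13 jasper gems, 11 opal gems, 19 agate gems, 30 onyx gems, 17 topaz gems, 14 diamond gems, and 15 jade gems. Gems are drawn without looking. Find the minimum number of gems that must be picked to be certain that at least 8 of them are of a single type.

71

An adversary could hand out at most 7 gems per type: 7 + 7 + 7 + 7 + 7 + 7 + 7 + 7 + 7 + 7 = 70 gems and still no type has 8.
One more gem lands in a type already at 7, so 71 draws are enough and 70 are not.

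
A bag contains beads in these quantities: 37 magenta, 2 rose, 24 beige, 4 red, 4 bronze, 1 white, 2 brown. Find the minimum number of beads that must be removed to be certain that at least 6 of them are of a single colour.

24

The 7 colours are the holes; the beads drawn are the pigeons.
To avoid 6 of any one colour, the worst case takes at most 5 of each colour, or every bead of a colour that has fewer than 5.
That gives 5 + 2 + 5 + 4 + 4 + 1 + 2 = 23 beads with no colour reaching 6.
The next bead forces some colour to 6, so 23 + 1 = 24.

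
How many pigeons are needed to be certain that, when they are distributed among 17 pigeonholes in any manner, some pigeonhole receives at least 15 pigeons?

With 238 pigeons one could put exactly 14 in each of the 17 pigeonholes, and no pigeonhole would reach 15.
By the pigeonhole principle, one more pigeon must land in a pigeonhole that already has 14, giving it 15.
So 17 × 14 + 1 = 239 pigeons are required.

239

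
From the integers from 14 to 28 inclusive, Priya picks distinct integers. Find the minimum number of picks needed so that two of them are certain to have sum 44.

Two chosen integers sum to 44 exactly when both halves of some pair {x, 44−x} with 16 ≤ x ≤ 44−x ≤ 28 are chosen — 6 such pairs.
The remaining 3 elements (those with no distinct partner in range) can never complete a 44-sum, so the worst case takes all of them and one from each pair: 3 + 6 = 9.
By the pigeonhole principle, the 10th integer has to be the second member of some pair, so 9 + 1 = 10.

10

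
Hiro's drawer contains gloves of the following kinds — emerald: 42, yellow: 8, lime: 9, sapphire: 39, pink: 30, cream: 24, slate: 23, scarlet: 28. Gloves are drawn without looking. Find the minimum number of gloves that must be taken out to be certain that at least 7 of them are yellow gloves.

202

In the worst case for collecting yellow gloves, every non-yellow glove comes out first.
There are 42 + 9 + 39 + 30 + 24 + 23 + 28 = 195 non-yellow gloves altogether.
After those, each further glove must be yellow, so 195 + 7 = 202 draws guarantee 7 yellow gloves.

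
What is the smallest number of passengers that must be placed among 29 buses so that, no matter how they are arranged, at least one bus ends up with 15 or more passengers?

With 406 passengers one could put exactly 14 in each of the 29 buses, and no bus would reach 15.
One more passenger must land in a bus that already has 14, giving it 15.
So 29 × 14 + 1 = 407 passengers are required.

407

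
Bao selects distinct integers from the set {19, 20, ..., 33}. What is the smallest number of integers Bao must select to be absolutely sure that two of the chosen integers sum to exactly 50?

10

Group the elements by complementary pair {x, 50−x}: {19,31}, {20,30}, {21,29}, …, giving 6 two-element pairs, the single value 25 (it cannot pair with itself since the integers are distinct), and 2 integers whose partner 50−x falls outside [19,33].
Treating each of those 9 groups as a pigeonhole, one can pick one integer per group — 9 integers — with no two summing to 50.
The 10th integer lands in an occupied pair, forcing a sum of 50.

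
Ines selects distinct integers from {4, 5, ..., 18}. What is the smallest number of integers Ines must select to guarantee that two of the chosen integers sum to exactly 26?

11

Two chosen integers sum to 26 exactly when both halves of some pair {x, 26−x} with 8 ≤ x ≤ 26−x ≤ 18 are chosen — 5 such pairs.
The remaining 5 elements (those with no distinct partner in range) can never complete a 26-sum, so the worst case takes all of them and one from each pair: 5 + 5 = 10.
By the pigeonhole principle, the 11th integer has to be the second member of some pair, so 10 + 1 = 11.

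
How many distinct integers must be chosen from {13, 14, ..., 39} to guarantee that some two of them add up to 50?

16

Two chosen integers sum to 50 exactly when both halves of some pair {x, 50−x} with 13 ≤ x ≤ 50−x ≤ 37 are chosen — 12 such pairs.
The remaining 3 elements (those with no distinct partner in range) can never complete a 50-sum, so the worst case takes all of them and one from each pair: 3 + 12 = 15.
The 16th integer has to be the second member of some pair, so 15 + 1 = 16.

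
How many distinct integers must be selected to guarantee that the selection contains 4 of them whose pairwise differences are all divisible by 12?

37

Integers whose pairwise differences are multiples of 12 are exactly those sharing a remainder mod 12. By pigeonhole, the 12 residue classes mod 12 are the pigeonholes.
With 36 integers one could put 3 in each residue class and have no class reach 4.
The 37th integer pushes some class to 4, so 12·3 + 1 = 37.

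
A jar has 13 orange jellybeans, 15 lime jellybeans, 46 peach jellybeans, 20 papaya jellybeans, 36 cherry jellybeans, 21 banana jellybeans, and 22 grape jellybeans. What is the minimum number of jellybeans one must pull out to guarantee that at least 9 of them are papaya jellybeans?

In the worst case for collecting papaya jellybeans, every non-papaya jellybean comes out first.
There are 13 + 15 + 46 + 36 + 21 + 22 = 153 non-papaya jellybeans altogether.
After those, each further jellybean must be papaya, so 153 + 9 = 162 draws guarantee 9 papaya jellybeans.

162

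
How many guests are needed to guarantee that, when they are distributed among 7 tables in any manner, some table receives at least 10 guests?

64

With 63 guests one could put exactly 9 in each of the 7 tables, and no table would reach 10.
By pigeonhole, one more guest must land in a table that already has 9, giving it 10.
So 7 × 9 + 1 = 64 guests are required.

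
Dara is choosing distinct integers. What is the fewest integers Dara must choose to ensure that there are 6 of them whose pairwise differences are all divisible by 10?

Integers whose pairwise differences are multiples of 10 are exactly those sharing a remainder mod 10. The 10 residue classes mod 10 are the pigeonholes.
With 50 integers one could put 5 in each residue class and have no class reach 6.
The 51st integer pushes some class to 6, so 10·5 + 1 = 51.

51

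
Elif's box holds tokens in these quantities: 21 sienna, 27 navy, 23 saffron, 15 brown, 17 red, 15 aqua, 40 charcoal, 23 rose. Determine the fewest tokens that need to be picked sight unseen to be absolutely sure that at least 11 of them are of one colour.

By pigeonhole, put each drawn token into a box by colour. The largest draw with every box below 11 takes min(count, 10) from each colour.
Σ min(cᵢ, 10) = 10 + 10 + 10 + 10 + 10 + 10 + 10 + 10 = 80.
Draw number 80 + 1 = 81 must push one box to 11.

81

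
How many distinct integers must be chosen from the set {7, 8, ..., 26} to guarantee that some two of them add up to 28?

14

A set avoiding the sum 28 can contain at most one of each pair {x, 28−x}, plus the 6 elements whose complement lies outside the range or equal to its own complement.
The integers 14, …, 26 (13 of them) are such a set: any two sum to at least 14+15 = 29 > 28.
By the pigeonhole principle, any 14th integer completes one of the 7 pairs, so 14 choices force a sum of 28.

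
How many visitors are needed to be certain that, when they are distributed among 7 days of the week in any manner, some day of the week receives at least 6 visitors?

With 35 visitors one could put exactly 5 in each of the 7 days of the week, and no day of the week would reach 6.
One more visitor must land in a day of the week that already has 5, giving it 6.
So 7 × 5 + 1 = 36 visitors are required.

36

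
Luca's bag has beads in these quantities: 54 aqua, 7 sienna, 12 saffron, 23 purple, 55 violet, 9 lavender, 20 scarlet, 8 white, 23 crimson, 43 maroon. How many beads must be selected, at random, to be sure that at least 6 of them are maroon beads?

217

In the worst case for collecting maroon beads, every non-maroon bead comes out first.
There are 54 + 7 + 12 + 23 + 55 + 9 + 20 + 8 + 23 = 211 non-maroon beads altogether.
After those, each further bead must be maroon, so 211 + 6 = 217 draws guarantee 6 maroon beads.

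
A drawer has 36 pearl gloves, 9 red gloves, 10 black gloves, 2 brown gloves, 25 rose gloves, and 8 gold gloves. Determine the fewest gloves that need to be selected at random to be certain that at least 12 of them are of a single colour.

52

The 6 colours are the holes; the gloves drawn are the pigeons.
To avoid 12 of any one colour, the worst case takes at most 11 of each colour, or every glove of a colour that has fewer than 11.
That gives 11 + 9 + 10 + 2 + 11 + 8 = 51 gloves with no colour reaching 12.
The next glove forces some colour to 12, so 51 + 1 = 52.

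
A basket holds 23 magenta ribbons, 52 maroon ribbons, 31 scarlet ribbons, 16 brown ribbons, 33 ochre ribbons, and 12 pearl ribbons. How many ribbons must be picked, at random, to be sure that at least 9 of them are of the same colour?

49

The 6 colours are the holes; the ribbons drawn are the pigeons.
To avoid 9 of any one colour, the worst case takes at most 8 of each colour.
That gives 8 + 8 + 8 + 8 + 8 + 8 = 48 ribbons with no colour reaching 9.
The next ribbon forces some colour to 9, so 48 + 1 = 49.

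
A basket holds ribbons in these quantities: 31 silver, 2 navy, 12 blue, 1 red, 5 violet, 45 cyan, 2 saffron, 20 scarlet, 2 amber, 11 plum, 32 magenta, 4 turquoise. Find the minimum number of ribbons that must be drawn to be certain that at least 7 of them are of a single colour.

An adversary could hand out at most 6 ribbons per colour (6 colours run out sooner): 6 + 2 + 6 + 1 + 5 + 6 + 2 + 6 + 2 + 6 + 6 + 4 = 52 ribbons and still no colour has 7.
One more ribbon lands in a colour already at 6, so 53 draws are enough and 52 are not.

53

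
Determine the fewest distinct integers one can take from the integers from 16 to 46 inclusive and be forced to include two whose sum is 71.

A set avoiding the sum 71 can contain at most one of each pair {x, 71−x}, plus the 9 elements whose complement lies outside the range.
The integers 16, …, 35 (20 of them) are such a set: any two sum to at least 16+17 = 33 and at most 34+35 = 69 < 71.
Pigeonhole: any 21st integer completes one of the 11 pairs, so 21 choices force a sum of 71.

21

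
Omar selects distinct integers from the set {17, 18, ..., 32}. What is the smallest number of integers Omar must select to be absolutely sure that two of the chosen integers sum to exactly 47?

A set avoiding the sum 47 can contain at most one of each pair {x, 47−x}, plus the 2 elements whose complement lies outside the range.
The integers 24, …, 32 (9 of them) are such a set: any two sum to at least 24+25 = 49 > 47.
By pigeonhole, any 10th integer completes one of the 7 pairs, so 10 choices force a sum of 47.

10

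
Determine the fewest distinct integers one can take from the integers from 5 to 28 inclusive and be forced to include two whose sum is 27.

A set avoiding the sum 27 can contain at most one of each pair {x, 27−x}, plus the 6 elements whose complement lies outside the range.
The integers 14, …, 28 (15 of them) are such a set: any two sum to at least 14+15 = 29 > 27.
Any 16th integer completes one of the 9 pairs, so 16 choices force a sum of 27.

16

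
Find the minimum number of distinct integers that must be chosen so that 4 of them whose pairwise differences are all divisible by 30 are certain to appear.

Integers whose pairwise differences are multiples of 30 are exactly those sharing a remainder mod 30. The 30 residue classes mod 30 are the pigeonholes.
With 90 integers one could put 3 in each residue class and have no class reach 4.
The 91st integer pushes some class to 4, so 30·3 + 1 = 91.

91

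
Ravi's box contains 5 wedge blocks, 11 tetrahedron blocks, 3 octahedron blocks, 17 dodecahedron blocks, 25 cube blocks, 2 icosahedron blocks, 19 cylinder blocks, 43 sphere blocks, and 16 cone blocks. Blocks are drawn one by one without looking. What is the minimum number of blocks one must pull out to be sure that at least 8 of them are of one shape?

By the pigeonhole principle, put each drawn block into a box by shape. The largest draw with every box below 8 takes min(count, 7) from each shape; shapes with fewer than 7 contribute all they have.
Σ min(cᵢ, 7) = 5 + 7 + 3 + 7 + 7 + 2 + 7 + 7 + 7 = 52.
Draw number 52 + 1 = 53 must push one box to 8.

53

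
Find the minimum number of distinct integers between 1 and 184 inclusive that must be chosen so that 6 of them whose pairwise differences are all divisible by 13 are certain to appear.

Integers whose pairwise differences are multiples of 13 are exactly those sharing a remainder mod 13. Pigeonhole: the 13 residue classes mod 13 are the pigeonholes.
With 65 integers one could put 5 in each residue class and have no class reach 6.
The 66th integer pushes some class to 6, so 13·5 + 1 = 66.

66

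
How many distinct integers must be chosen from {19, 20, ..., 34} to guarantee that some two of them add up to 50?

11

A set avoiding the sum 50 can contain at most one of each pair {x, 50−x}, plus the 4 elements whose complement lies outside the range or equal to its own complement.
The integers 25, …, 34 (10 of them) are such a set: any two sum to at least 25+26 = 51 > 50.
Any 11th integer completes one of the 6 pairs, so 11 choices force a sum of 50.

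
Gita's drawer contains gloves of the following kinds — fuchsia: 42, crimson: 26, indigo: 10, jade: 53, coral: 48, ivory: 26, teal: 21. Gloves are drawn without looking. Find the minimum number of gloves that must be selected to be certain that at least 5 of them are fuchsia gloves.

189

In the worst case for collecting fuchsia gloves, every non-fuchsia glove comes out first.
There are 26 + 10 + 53 + 48 + 26 + 21 = 184 non-fuchsia gloves altogether.
After those, each further glove must be fuchsia, so 184 + 5 = 189 draws guarantee 5 fuchsia gloves.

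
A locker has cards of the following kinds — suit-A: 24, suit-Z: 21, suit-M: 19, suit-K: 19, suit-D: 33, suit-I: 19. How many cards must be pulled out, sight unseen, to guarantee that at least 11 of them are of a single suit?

61

By pigeonhole, the 6 suits are the holes; the cards drawn are the pigeons.
To avoid 11 of any one suit, the worst case takes at most 10 of each suit.
That gives 10 + 10 + 10 + 10 + 10 + 10 = 60 cards with no suit reaching 11.
The next card forces some suit to 11, so 60 + 1 = 61.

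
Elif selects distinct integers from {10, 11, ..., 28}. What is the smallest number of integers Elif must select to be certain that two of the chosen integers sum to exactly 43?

13

A set avoiding the sum 43 can contain at most one of each pair {x, 43−x}, plus the 5 elements whose complement lies outside the range.
The integers 10, …, 21 (12 of them) are such a set: any two sum to at least 10+11 = 21 and at most 20+21 = 41 < 43.
Pigeonhole: any 13th integer completes one of the 7 pairs, so 13 choices force a sum of 43.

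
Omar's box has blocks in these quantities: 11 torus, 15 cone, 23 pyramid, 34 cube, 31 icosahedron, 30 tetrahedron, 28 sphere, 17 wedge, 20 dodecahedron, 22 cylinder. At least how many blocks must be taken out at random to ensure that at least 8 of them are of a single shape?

By the pigeonhole principle, put each drawn block into a box by shape. The largest draw with every box below 8 takes min(count, 7) from each shape.
Σ min(cᵢ, 7) = 7 + 7 + 7 + 7 + 7 + 7 + 7 + 7 + 7 + 7 = 70.
Draw number 70 + 1 = 71 must push one box to 8.

71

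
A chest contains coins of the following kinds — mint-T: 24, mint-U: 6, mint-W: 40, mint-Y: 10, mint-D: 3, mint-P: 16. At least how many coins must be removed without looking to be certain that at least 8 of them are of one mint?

38

An adversary could hand out at most 7 coins per mint (mint-U, mint-D run out sooner): 7 + 6 + 7 + 7 + 3 + 7 = 37 coins and still no mint has 8.
By pigeonhole, one more coin lands in a mint already at 7, so 38 draws are enough and 37 are not.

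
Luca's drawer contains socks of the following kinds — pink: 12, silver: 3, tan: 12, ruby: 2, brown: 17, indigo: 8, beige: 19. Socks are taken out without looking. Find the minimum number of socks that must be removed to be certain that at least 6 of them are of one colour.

An adversary could hand out at most 5 socks per colour (silver, ruby run out sooner): 5 + 3 + 5 + 2 + 5 + 5 + 5 = 30 socks and still no colour has 6.
By the pigeonhole principle, one more sock lands in a colour already at 5, so 31 draws are enough and 30 are not.

31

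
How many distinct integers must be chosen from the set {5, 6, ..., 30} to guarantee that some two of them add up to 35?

14

A set avoiding the sum 35 can contain at most one of each pair {x, 35−x}.
The integers 18, …, 30 (13 of them) are such a set: any two sum to at least 18+19 = 37 > 35.
Any 14th integer completes one of the 13 pairs, so 14 choices force a sum of 35.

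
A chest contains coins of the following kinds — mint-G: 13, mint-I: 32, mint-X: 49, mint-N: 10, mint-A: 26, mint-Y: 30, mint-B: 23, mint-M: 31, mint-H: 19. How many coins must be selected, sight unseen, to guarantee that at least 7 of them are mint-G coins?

227

In the worst case for collecting mint-G coins, every non-mint-G coin comes out first.
There are 32 + 49 + 10 + 26 + 30 + 23 + 31 + 19 = 220 non-mint-G coins altogether.
After those, each further coin must be mint-G, so 220 + 7 = 227 draws guarantee 7 mint-G coins.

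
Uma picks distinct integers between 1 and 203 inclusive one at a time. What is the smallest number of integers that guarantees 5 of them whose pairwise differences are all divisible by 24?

Integers whose pairwise differences are multiples of 24 are exactly those sharing a remainder mod 24. By pigeonhole, the 24 residue classes mod 24 are the pigeonholes.
With 96 integers one could put 4 in each residue class and have no class reach 5.
The 97th integer pushes some class to 5, so 24·4 + 1 = 97.

97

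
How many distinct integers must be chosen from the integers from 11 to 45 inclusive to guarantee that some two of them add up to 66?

Two chosen integers sum to 66 exactly when both halves of some pair {x, 66−x} with 21 ≤ x ≤ 66−x ≤ 45 are chosen — 12 such pairs.
The remaining 11 elements (those with no distinct partner in range) can never complete a 66-sum, so the worst case takes all of them and one from each pair: 11 + 12 = 23.
Pigeonhole: the 24th integer has to be the second member of some pair, so 23 + 1 = 24.

24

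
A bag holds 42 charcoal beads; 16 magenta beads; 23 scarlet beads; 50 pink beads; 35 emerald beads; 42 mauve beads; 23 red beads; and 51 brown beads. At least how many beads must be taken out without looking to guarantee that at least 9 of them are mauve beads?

In the worst case for collecting mauve beads, every non-mauve bead comes out first.
There are 42 + 16 + 23 + 50 + 35 + 23 + 51 = 240 non-mauve beads altogether.
After those, each further bead must be mauve, so 240 + 9 = 249 draws guarantee 9 mauve beads.

249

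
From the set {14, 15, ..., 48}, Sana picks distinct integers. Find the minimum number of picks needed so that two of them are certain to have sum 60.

A set avoiding the sum 60 can contain at most one of each pair {x, 60−x}, plus the 3 elements whose complement lies outside the range or equal to its own complement.
The integers 30, …, 48 (19 of them) are such a set: any two sum to at least 30+31 = 61 > 60.
By the pigeonhole principle, any 20th integer completes one of the 16 pairs, so 20 choices force a sum of 60.

20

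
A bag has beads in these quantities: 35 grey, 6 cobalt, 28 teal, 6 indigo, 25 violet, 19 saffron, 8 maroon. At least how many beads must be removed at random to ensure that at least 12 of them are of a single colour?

An adversary could hand out at most 11 beads per colour (cobalt, indigo, maroon run out sooner): 11 + 6 + 11 + 6 + 11 + 11 + 8 = 64 beads and still no colour has 12.
By pigeonhole, one more bead lands in a colour already at 11, so 65 draws are enough and 64 are not.

65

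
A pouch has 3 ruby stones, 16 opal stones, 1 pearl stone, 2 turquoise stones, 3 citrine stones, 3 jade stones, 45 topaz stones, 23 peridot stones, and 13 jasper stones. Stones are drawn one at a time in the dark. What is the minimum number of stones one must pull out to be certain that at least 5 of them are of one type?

29

An adversary could hand out at most 4 stones per type (5 types run out sooner): 3 + 4 + 1 + 2 + 3 + 3 + 4 + 4 + 4 = 28 stones and still no type has 5.
By pigeonhole, one more stone lands in a type already at 4, so 29 draws are enough and 28 are not.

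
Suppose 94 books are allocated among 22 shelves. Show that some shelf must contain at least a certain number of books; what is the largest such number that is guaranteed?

The 22 shelves are the holes and the 94 books are the pigeons.
If every shelf held at most 4 books, the total would be at most 22 × 4 = 88, which is less than 94.
So some shelf holds at least ⌈94/22⌉ = 5 books.

5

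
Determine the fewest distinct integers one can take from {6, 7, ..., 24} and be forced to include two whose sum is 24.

A set avoiding the sum 24 can contain at most one of each pair {x, 24−x}, plus the 7 elements whose complement lies outside the range or equal to its own complement.
The integers 12, …, 24 (13 of them) are such a set: any two sum to at least 12+13 = 25 > 24.
Pigeonhole: any 14th integer completes one of the 6 pairs, so 14 choices force a sum of 24.

14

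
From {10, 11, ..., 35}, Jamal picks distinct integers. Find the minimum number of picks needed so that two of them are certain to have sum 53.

Two chosen integers sum to 53 exactly when both halves of some pair {x, 53−x} with 18 ≤ x ≤ 53−x ≤ 35 are chosen — 9 such pairs.
The remaining 8 elements (those with no distinct partner in range) can never complete a 53-sum, so the worst case takes all of them and one from each pair: 8 + 9 = 17.
Pigeonhole: the 18th integer has to be the second member of some pair, so 17 + 1 = 18.

18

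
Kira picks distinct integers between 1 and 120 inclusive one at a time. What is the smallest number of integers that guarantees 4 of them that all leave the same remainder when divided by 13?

40

By pigeonhole, the 13 residue classes mod 13 are the pigeonholes.
With 39 integers one could put 3 in each residue class and have no class reach 4.
The 40th integer pushes some class to 4, so 13·3 + 1 = 40.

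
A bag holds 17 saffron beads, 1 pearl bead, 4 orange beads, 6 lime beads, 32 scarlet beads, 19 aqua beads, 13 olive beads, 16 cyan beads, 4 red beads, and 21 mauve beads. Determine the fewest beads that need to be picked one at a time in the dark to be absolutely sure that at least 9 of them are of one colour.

The 10 colours are the holes; the beads drawn are the pigeons.
To avoid 9 of any one colour, the worst case takes at most 8 of each colour, or every bead of a colour that has fewer than 8.
That gives 8 + 1 + 4 + 6 + 8 + 8 + 8 + 8 + 4 + 8 = 63 beads with no colour reaching 9.
The next bead forces some colour to 9, so 63 + 1 = 64.

64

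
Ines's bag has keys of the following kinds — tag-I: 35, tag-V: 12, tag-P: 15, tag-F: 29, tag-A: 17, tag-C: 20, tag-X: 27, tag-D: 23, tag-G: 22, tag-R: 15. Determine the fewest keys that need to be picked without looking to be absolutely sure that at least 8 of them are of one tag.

71

An adversary could hand out at most 7 keys per tag: 7 + 7 + 7 + 7 + 7 + 7 + 7 + 7 + 7 + 7 = 70 keys and still no tag has 8.
One more key lands in a tag already at 7, so 71 draws are enough and 70 are not.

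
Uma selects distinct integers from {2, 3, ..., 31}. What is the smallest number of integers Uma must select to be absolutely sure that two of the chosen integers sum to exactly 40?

20

Two chosen integers sum to 40 exactly when both halves of some pair {x, 40−x} with 9 ≤ x ≤ 40−x ≤ 31 are chosen — 11 such pairs.
The remaining 8 elements (those with no distinct partner in range) can never complete a 40-sum, so the worst case takes all of them and one from each pair: 8 + 11 = 19.
The 20th integer has to be the second member of some pair, so 19 + 1 = 20.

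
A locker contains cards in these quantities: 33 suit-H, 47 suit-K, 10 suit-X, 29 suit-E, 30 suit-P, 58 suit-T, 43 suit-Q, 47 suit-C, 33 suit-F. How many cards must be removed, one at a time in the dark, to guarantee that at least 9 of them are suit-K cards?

In the worst case for collecting suit-K cards, every non-suit-K card comes out first.
There are 33 + 10 + 29 + 30 + 58 + 43 + 47 + 33 = 283 non-suit-K cards altogether.
After those, each further card must be suit-K, so 283 + 9 = 292 draws guarantee 9 suit-K cards.

292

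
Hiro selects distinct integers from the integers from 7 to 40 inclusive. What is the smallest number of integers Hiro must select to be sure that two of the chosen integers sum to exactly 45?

19

Two chosen integers sum to 45 exactly when both halves of some pair {x, 45−x} with 7 ≤ x ≤ 45−x ≤ 38 are chosen — 16 such pairs.
The remaining 2 elements (those with no distinct partner in range) can never complete a 45-sum, so the worst case takes all of them and one from each pair: 2 + 16 = 18.
The 19th integer has to be the second member of some pair, so 18 + 1 = 19.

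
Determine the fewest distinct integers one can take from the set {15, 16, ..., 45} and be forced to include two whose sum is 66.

Two chosen integers sum to 66 exactly when both halves of some pair {x, 66−x} with 21 ≤ x ≤ 66−x ≤ 45 are chosen — 12 such pairs.
The remaining 7 elements (those with no distinct partner in range) can never complete a 66-sum, so the worst case takes all of them and one from each pair: 7 + 12 = 19.
By pigeonhole, the 20th integer has to be the second member of some pair, so 19 + 1 = 20.

20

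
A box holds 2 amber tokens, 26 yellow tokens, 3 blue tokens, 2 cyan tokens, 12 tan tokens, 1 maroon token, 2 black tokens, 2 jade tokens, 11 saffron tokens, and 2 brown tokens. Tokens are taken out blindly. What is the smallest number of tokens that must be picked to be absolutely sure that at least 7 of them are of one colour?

An adversary could hand out at most 6 tokens per colour (7 colours run out sooner): 2 + 6 + 3 + 2 + 6 + 1 + 2 + 2 + 6 + 2 = 32 tokens and still no colour has 7.
One more token lands in a colour already at 6, so 33 draws are enough and 32 are not.

33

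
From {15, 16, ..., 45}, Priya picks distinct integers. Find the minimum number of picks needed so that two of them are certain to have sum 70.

A set avoiding the sum 70 can contain at most one of each pair {x, 70−x}, plus the 11 elements whose complement lies outside the range or equal to its own complement.
The integers 15, …, 35 (21 of them) are such a set: any two sum to at least 15+16 = 31 and at most 34+35 = 69 < 70.
Any 22nd integer completes one of the 10 pairs, so 22 choices force a sum of 70.

22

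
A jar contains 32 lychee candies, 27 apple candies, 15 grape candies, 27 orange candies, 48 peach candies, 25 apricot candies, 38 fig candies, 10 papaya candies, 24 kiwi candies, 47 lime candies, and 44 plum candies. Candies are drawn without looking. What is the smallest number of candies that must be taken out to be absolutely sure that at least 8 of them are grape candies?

330

In the worst case for collecting grape candies, every non-grape candy comes out first.
There are 32 + 27 + 27 + 48 + 25 + 38 + 10 + 24 + 47 + 44 = 322 non-grape candies altogether.
After those, each further candy must be grape, so 322 + 8 = 330 draws guarantee 8 grape candies.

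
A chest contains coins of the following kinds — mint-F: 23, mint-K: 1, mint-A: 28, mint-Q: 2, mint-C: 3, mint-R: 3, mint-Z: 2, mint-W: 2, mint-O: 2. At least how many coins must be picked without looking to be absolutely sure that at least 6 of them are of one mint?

The 9 mints are the holes; the coins drawn are the pigeons.
To avoid 6 of any one mint, the worst case takes at most 5 of each mint, or every coin of a mint that has fewer than 5.
That gives 5 + 1 + 5 + 2 + 3 + 3 + 2 + 2 + 2 = 25 coins with no mint reaching 6.
The next coin forces some mint to 6, so 25 + 1 = 26.

26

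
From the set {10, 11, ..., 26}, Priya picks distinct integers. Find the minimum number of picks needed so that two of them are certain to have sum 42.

A set avoiding the sum 42 can contain at most one of each pair {x, 42−x}, plus the 7 elements whose complement lies outside the range or equal to its own complement.
The integers 10, …, 21 (12 of them) are such a set: any two sum to at least 10+11 = 21 and at most 20+21 = 41 < 42.
Pigeonhole: any 13th integer completes one of the 5 pairs, so 13 choices force a sum of 42.

13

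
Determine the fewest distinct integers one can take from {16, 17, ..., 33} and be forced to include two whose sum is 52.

Two chosen integers sum to 52 exactly when both halves of some pair {x, 52−x} with 19 ≤ x ≤ 52−x ≤ 33 are chosen — 7 such pairs.
The remaining 4 elements (those with no distinct partner in range) can never complete a 52-sum, so the worst case takes all of them and one from each pair: 4 + 7 = 11.
The 12th integer has to be the second member of some pair, so 11 + 1 = 12.

12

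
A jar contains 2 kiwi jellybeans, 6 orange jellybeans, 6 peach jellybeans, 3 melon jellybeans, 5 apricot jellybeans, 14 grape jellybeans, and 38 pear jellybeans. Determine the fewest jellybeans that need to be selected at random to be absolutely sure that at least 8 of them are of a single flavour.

37

By the pigeonhole principle, the 7 flavours are the holes; the jellybeans drawn are the pigeons.
To avoid 8 of any one flavour, the worst case takes at most 7 of each flavour, or every jellybean of a flavour that has fewer than 7.
That gives 2 + 6 + 6 + 3 + 5 + 7 + 7 = 36 jellybeans with no flavour reaching 8.
The next jellybean forces some flavour to 8, so 36 + 1 = 37.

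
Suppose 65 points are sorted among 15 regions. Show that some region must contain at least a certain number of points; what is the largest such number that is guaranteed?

The 15 regions are the holes and the 65 points are the pigeons.
If every region held at most 4 points, the total would be at most 15 × 4 = 60, which is less than 65.
So some region holds at least ⌈65/15⌉ = 5 points.

5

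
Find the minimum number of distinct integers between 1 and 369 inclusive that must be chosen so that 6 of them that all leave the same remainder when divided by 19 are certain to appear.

96

The 19 residue classes mod 19 are the pigeonholes.
With 95 integers one could put 5 in each residue class and have no class reach 6.
The 96th integer pushes some class to 6, so 19·5 + 1 = 96.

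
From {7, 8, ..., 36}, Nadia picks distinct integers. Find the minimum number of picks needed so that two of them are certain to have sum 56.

23

Group the elements by complementary pair {x, 56−x}: {20,36}, {21,35}, {22,34}, …, giving 8 two-element pairs, the single value 28 (it cannot pair with itself since the integers are distinct), and 13 integers whose partner 56−x falls outside [7,36].
Pigeonhole: treating each of those 22 groups as a pigeonhole, one can pick one integer per group — 22 integers — with no two summing to 56.
The 23rd integer lands in an occupied pair, forcing a sum of 56.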